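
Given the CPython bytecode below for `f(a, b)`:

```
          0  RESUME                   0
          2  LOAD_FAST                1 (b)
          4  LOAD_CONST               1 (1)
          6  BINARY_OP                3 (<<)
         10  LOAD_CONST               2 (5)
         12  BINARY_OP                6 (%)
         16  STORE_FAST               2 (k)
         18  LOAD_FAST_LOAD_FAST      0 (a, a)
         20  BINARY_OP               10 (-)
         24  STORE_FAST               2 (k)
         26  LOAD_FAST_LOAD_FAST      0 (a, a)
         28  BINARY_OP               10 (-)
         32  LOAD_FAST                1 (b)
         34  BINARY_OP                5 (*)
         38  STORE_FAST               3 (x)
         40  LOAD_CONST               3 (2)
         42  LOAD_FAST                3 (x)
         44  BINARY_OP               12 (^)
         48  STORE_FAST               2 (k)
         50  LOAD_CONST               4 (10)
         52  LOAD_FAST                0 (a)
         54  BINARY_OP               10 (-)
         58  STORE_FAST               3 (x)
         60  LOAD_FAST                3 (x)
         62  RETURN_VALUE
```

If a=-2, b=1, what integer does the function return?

12

LOAD_FAST b → push 1. Stack: [1]
LOAD_CONST → push 1. Stack: [1, 1]
BINARY_OP << → 1 << 1 = 2. Stack: [2]
LOAD_CONST → push 5. Stack: [2, 5]
BINARY_OP % → 2 % 5 = 2. Stack: [2]
STORE_FAST k → k=2. Stack: []
LOAD_FAST_LOAD_FAST a,a → push -2,-2. Stack: [-2, -2]
BINARY_OP - → -2 - -2 = 0. Stack: [0]
STORE_FAST k → k=0. Stack: []
LOAD_FAST_LOAD_FAST a,a → push -2,-2. Stack: [-2, -2]
BINARY_OP - → -2 - -2 = 0. Stack: [0]
LOAD_FAST b → push 1. Stack: [0, 1]
BINARY_OP * → 0 * 1 = 0. Stack: [0]
STORE_FAST x → x=0. Stack: []
LOAD_CONST → push 2. Stack: [2]
LOAD_FAST x → push 0. Stack: [2, 0]
BINARY_OP ^ → 2 ^ 0 = 2. Stack: [2]
STORE_FAST k → k=2. Stack: []
LOAD_CONST → push 10. Stack: [10]
LOAD_FAST a → push -2. Stack: [10, -2]
BINARY_OP - → 10 - -2 = 12. Stack: [12]
STORE_FAST x → x=12. Stack: []
LOAD_FAST x → push 12. Stack: [12]
RETURN_VALUE → return 12.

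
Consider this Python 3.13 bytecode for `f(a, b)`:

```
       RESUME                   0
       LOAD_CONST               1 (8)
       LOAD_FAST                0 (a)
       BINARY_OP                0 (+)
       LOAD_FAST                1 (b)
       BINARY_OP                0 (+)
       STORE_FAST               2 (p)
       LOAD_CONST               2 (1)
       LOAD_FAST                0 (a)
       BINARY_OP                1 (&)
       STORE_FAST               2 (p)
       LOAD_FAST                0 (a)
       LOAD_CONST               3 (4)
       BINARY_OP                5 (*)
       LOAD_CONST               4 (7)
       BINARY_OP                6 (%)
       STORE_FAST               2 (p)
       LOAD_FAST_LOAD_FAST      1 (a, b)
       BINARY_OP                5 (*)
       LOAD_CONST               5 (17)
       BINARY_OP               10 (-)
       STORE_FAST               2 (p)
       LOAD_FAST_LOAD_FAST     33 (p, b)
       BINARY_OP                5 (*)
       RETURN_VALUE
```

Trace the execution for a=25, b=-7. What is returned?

LOAD_CONST → push 8. Stack: [8]
LOAD_FAST a → push 25. Stack: [8, 25]
BINARY_OP + → 8 + 25 = 33. Stack: [33]
LOAD_FAST b → push -7. Stack: [33, -7]
BINARY_OP + → 33 + -7 = 26. Stack: [26]
STORE_FAST p → p=26. Stack: []
LOAD_CONST → push 1. Stack: [1]
LOAD_FAST a → push 25. Stack: [1, 25]
BINARY_OP & → 1 & 25 = 1. Stack: [1]
STORE_FAST p → p=1. Stack: []
LOAD_FAST a → push 25. Stack: [25]
LOAD_CONST → push 4. Stack: [25, 4]
BINARY_OP * → 25 * 4 = 100. Stack: [100]
LOAD_CONST → push 7. Stack: [100, 7]
BINARY_OP % → 100 % 7 = 2. Stack: [2]
STORE_FAST p → p=2. Stack: []
LOAD_FAST_LOAD_FAST a,b → push 25,-7. Stack: [25, -7]
BINARY_OP * → 25 * -7 = -175. Stack: [-175]
LOAD_CONST → push 17. Stack: [-175, 17]
BINARY_OP - → -175 - 17 = -192. Stack: [-192]
STORE_FAST p → p=-192. Stack: []
LOAD_FAST_LOAD_FAST p,b → push -192,-7. Stack: [-192, -7]
BINARY_OP * → -192 * -7 = 1344. Stack: [1344]
RETURN_VALUE → return 1344.

1344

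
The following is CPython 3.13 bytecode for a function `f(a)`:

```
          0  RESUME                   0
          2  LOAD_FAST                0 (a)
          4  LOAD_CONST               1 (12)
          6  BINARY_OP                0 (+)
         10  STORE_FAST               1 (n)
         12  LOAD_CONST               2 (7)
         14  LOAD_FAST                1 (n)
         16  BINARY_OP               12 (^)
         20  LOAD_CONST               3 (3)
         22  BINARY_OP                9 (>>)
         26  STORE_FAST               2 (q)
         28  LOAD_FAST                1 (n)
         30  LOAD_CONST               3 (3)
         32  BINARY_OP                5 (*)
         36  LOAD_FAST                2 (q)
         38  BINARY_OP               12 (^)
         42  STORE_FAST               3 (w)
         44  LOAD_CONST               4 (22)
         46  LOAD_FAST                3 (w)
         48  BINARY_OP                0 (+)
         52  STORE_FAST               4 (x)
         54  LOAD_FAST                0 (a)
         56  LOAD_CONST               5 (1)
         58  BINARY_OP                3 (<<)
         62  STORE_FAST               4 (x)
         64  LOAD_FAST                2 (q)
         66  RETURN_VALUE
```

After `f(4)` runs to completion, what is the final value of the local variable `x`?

8

LOAD_FAST a → push 4. Stack: [4]
LOAD_CONST → push 12. Stack: [4, 12]
BINARY_OP + → 4 + 12 = 16. Stack: [16]
STORE_FAST n → n=16. Stack: []
LOAD_CONST → push 7. Stack: [7]
LOAD_FAST n → push 16. Stack: [7, 16]
BINARY_OP ^ → 7 ^ 16 = 23. Stack: [23]
LOAD_CONST → push 3. Stack: [23, 3]
BINARY_OP >> → 23 >> 3 = 2. Stack: [2]
STORE_FAST q → q=2. Stack: []
LOAD_FAST n → push 16. Stack: [16]
LOAD_CONST → push 3. Stack: [16, 3]
BINARY_OP * → 16 * 3 = 48. Stack: [48]
LOAD_FAST q → push 2. Stack: [48, 2]
BINARY_OP ^ → 48 ^ 2 = 50. Stack: [50]
STORE_FAST w → w=50. Stack: []
LOAD_CONST → push 22. Stack: [22]
LOAD_FAST w → push 50. Stack: [22, 50]
BINARY_OP + → 22 + 50 = 72. Stack: [72]
STORE_FAST x → x=72. Stack: []
LOAD_FAST a → push 4. Stack: [4]
LOAD_CONST → push 1. Stack: [4, 1]
BINARY_OP << → 4 << 1 = 8. Stack: [8]
STORE_FAST x → x=8. Stack: []
LOAD_FAST q → push 2. Stack: [2]
RETURN_VALUE → return 2.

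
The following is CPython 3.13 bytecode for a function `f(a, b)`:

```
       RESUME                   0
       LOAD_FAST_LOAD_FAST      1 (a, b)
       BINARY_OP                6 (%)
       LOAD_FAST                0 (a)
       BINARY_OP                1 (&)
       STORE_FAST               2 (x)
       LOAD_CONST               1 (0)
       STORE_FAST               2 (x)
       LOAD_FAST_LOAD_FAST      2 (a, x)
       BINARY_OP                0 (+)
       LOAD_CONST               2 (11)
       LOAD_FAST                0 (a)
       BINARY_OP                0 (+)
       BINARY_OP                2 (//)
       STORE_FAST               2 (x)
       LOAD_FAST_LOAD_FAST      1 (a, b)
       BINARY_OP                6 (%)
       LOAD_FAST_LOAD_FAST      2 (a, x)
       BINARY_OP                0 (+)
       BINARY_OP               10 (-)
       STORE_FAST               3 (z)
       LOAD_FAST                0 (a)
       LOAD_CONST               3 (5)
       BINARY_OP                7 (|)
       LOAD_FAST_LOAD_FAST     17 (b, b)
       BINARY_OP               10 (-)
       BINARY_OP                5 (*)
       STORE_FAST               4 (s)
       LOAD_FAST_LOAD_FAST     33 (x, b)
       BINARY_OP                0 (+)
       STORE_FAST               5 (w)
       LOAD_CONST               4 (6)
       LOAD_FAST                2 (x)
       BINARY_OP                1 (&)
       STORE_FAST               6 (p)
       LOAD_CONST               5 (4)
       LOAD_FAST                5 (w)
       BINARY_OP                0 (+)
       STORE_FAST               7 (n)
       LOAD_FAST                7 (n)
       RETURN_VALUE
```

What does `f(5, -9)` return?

LOAD_FAST_LOAD_FAST a,b → push 5,-9. Stack: [5, -9]
BINARY_OP % → 5 % -9 = -4. Stack: [-4]
LOAD_FAST a → push 5. Stack: [-4, 5]
BINARY_OP & → -4 & 5 = 4. Stack: [4]
STORE_FAST x → x=4. Stack: []
LOAD_CONST → push 0. Stack: [0]
STORE_FAST x → x=0. Stack: []
LOAD_FAST_LOAD_FAST a,x → push 5,0. Stack: [5, 0]
BINARY_OP + → 5 + 0 = 5. Stack: [5]
LOAD_CONST → push 11. Stack: [5, 11]
LOAD_FAST a → push 5. Stack: [5, 11, 5]
BINARY_OP + → 11 + 5 = 16. Stack: [5, 16]
BINARY_OP // → 5 // 16 = 0. Stack: [0]
STORE_FAST x → x=0. Stack: []
LOAD_FAST_LOAD_FAST a,b → push 5,-9. Stack: [5, -9]
BINARY_OP % → 5 % -9 = -4. Stack: [-4]
LOAD_FAST_LOAD_FAST a,x → push 5,0. Stack: [-4, 5, 0]
BINARY_OP + → 5 + 0 = 5. Stack: [-4, 5]
BINARY_OP - → -4 - 5 = -9. Stack: [-9]
STORE_FAST z → z=-9. Stack: []
LOAD_FAST a → push 5. Stack: [5]
LOAD_CONST → push 5. Stack: [5, 5]
BINARY_OP | → 5 | 5 = 5. Stack: [5]
LOAD_FAST_LOAD_FAST b,b → push -9,-9. Stack: [5, -9, -9]
BINARY_OP - → -9 - -9 = 0. Stack: [5, 0]
BINARY_OP * → 5 * 0 = 0. Stack: [0]
STORE_FAST s → s=0. Stack: []
LOAD_FAST_LOAD_FAST x,b → push 0,-9. Stack: [0, -9]
BINARY_OP + → 0 + -9 = -9. Stack: [-9]
STORE_FAST w → w=-9. Stack: []
LOAD_CONST → push 6. Stack: [6]
LOAD_FAST x → push 0. Stack: [6, 0]
BINARY_OP & → 6 & 0 = 0. Stack: [0]
STORE_FAST p → p=0. Stack: []
LOAD_CONST → push 4. Stack: [4]
LOAD_FAST w → push -9. Stack: [4, -9]
BINARY_OP + → 4 + -9 = -5. Stack: [-5]
STORE_FAST n → n=-5. Stack: []
LOAD_FAST n → push -5. Stack: [-5]
RETURN_VALUE → return -5.

-5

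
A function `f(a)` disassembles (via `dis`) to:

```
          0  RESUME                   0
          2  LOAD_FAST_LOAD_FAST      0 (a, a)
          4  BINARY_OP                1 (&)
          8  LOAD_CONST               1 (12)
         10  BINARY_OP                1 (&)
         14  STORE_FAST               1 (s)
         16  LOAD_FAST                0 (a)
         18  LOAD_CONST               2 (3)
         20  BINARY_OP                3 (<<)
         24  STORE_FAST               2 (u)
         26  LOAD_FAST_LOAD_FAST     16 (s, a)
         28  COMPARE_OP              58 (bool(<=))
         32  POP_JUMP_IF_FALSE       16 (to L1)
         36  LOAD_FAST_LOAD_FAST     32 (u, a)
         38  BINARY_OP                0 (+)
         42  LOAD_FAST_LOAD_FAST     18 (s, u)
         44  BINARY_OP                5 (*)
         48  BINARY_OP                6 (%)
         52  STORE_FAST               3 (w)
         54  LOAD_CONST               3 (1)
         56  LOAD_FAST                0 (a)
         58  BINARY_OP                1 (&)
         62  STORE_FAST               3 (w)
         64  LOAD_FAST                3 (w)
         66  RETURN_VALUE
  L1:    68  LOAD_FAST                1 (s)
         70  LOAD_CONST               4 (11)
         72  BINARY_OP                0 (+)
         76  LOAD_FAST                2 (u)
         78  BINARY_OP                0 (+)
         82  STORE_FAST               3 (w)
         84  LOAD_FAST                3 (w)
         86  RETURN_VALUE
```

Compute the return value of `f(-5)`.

LOAD_FAST_LOAD_FAST a,a → push -5,-5. Stack: [-5, -5]
BINARY_OP & → -5 & -5 = -5. Stack: [-5]
LOAD_CONST → push 12. Stack: [-5, 12]
BINARY_OP & → -5 & 12 = 8. Stack: [8]
STORE_FAST s → s=8. Stack: []
LOAD_FAST a → push -5. Stack: [-5]
LOAD_CONST → push 3. Stack: [-5, 3]
BINARY_OP << → -5 << 3 = -40. Stack: [-40]
STORE_FAST u → u=-40. Stack: []
LOAD_FAST_LOAD_FAST s,a → push 8,-5. Stack: [8, -5]
COMPARE_OP bool(<=) → 8 vs -5 = False. Stack: [False]
POP_JUMP_IF_FALSE → pop False; jump. Stack: []
LOAD_FAST s → push 8. Stack: [8]
LOAD_CONST → push 11. Stack: [8, 11]
BINARY_OP + → 8 + 11 = 19. Stack: [19]
LOAD_FAST u → push -40. Stack: [19, -40]
BINARY_OP + → 19 + -40 = -21. Stack: [-21]
STORE_FAST w → w=-21. Stack: []
LOAD_FAST w → push -21. Stack: [-21]
RETURN_VALUE → return -21.

-21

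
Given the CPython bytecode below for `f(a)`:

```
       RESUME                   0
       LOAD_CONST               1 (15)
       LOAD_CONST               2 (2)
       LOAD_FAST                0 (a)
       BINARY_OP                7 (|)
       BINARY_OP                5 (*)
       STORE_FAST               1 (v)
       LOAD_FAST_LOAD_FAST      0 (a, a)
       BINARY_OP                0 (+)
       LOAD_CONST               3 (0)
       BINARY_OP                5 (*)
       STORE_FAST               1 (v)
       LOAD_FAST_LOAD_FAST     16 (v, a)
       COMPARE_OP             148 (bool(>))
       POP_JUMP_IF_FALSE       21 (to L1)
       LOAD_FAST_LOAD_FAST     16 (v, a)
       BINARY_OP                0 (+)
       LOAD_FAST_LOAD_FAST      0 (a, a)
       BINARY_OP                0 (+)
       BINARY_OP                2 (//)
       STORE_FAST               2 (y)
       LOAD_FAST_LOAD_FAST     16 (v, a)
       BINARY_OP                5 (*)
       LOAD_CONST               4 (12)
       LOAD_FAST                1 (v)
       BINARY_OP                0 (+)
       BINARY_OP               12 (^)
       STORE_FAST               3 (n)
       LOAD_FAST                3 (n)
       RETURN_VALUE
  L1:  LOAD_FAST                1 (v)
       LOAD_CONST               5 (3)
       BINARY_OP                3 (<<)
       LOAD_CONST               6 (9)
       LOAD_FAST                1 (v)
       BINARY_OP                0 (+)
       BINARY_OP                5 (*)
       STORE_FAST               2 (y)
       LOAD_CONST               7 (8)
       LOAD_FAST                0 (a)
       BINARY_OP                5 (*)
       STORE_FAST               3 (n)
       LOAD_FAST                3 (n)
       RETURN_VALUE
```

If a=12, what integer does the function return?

96

LOAD_CONST → push 15. Stack: [15]
LOAD_CONST → push 2. Stack: [15, 2]
LOAD_FAST a → push 12. Stack: [15, 2, 12]
BINARY_OP | → 2 | 12 = 14. Stack: [15, 14]
BINARY_OP * → 15 * 14 = 210. Stack: [210]
STORE_FAST v → v=210. Stack: []
LOAD_FAST_LOAD_FAST a,a → push 12,12. Stack: [12, 12]
BINARY_OP + → 12 + 12 = 24. Stack: [24]
LOAD_CONST → push 0. Stack: [24, 0]
BINARY_OP * → 24 * 0 = 0. Stack: [0]
STORE_FAST v → v=0. Stack: []
LOAD_FAST_LOAD_FAST v,a → push 0,12. Stack: [0, 12]
COMPARE_OP bool(>) → 0 vs 12 = False. Stack: [False]
POP_JUMP_IF_FALSE → pop False; jump. Stack: []
LOAD_FAST v → push 0. Stack: [0]
LOAD_CONST → push 3. Stack: [0, 3]
BINARY_OP << → 0 << 3 = 0. Stack: [0]
LOAD_CONST → push 9. Stack: [0, 9]
LOAD_FAST v → push 0. Stack: [0, 9, 0]
BINARY_OP + → 9 + 0 = 9. Stack: [0, 9]
BINARY_OP * → 0 * 9 = 0. Stack: [0]
STORE_FAST y → y=0. Stack: []
LOAD_CONST → push 8. Stack: [8]
LOAD_FAST a → push 12. Stack: [8, 12]
BINARY_OP * → 8 * 12 = 96. Stack: [96]
STORE_FAST n → n=96. Stack: []
LOAD_FAST n → push 96. Stack: [96]
RETURN_VALUE → return 96.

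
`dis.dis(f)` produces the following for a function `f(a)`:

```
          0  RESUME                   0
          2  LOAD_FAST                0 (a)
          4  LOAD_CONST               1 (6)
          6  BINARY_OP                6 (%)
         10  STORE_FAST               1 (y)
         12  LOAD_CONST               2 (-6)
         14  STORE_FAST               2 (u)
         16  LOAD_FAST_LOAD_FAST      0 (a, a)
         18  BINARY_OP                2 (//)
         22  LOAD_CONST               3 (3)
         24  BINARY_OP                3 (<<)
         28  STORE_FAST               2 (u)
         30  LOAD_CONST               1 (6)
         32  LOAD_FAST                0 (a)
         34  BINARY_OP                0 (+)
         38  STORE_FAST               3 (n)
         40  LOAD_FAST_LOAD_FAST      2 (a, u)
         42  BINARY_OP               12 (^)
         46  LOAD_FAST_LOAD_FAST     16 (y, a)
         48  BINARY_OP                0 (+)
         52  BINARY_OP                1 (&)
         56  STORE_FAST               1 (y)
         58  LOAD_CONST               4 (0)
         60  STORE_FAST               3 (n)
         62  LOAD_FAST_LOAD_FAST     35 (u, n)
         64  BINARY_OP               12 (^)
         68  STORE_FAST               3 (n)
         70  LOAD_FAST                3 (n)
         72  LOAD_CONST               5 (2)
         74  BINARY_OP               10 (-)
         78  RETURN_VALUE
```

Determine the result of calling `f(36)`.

LOAD_FAST a → push 36. Stack: [36]
LOAD_CONST → push 6. Stack: [36, 6]
BINARY_OP % → 36 % 6 = 0. Stack: [0]
STORE_FAST y → y=0. Stack: []
LOAD_CONST → push -6. Stack: [-6]
STORE_FAST u → u=-6. Stack: []
LOAD_FAST_LOAD_FAST a,a → push 36,36. Stack: [36, 36]
BINARY_OP // → 36 // 36 = 1. Stack: [1]
LOAD_CONST → push 3. Stack: [1, 3]
BINARY_OP << → 1 << 3 = 8. Stack: [8]
STORE_FAST u → u=8. Stack: []
LOAD_CONST → push 6. Stack: [6]
LOAD_FAST a → push 36. Stack: [6, 36]
BINARY_OP + → 6 + 36 = 42. Stack: [42]
STORE_FAST n → n=42. Stack: []
LOAD_FAST_LOAD_FAST a,u → push 36,8. Stack: [36, 8]
BINARY_OP ^ → 36 ^ 8 = 44. Stack: [44]
LOAD_FAST_LOAD_FAST y,a → push 0,36. Stack: [44, 0, 36]
BINARY_OP + → 0 + 36 = 36. Stack: [44, 36]
BINARY_OP & → 44 & 36 = 36. Stack: [36]
STORE_FAST y → y=36. Stack: []
LOAD_CONST → push 0. Stack: [0]
STORE_FAST n → n=0. Stack: []
LOAD_FAST_LOAD_FAST u,n → push 8,0. Stack: [8, 0]
BINARY_OP ^ → 8 ^ 0 = 8. Stack: [8]
STORE_FAST n → n=8. Stack: []
LOAD_FAST n → push 8. Stack: [8]
LOAD_CONST → push 2. Stack: [8, 2]
BINARY_OP - → 8 - 2 = 6. Stack: [6]
RETURN_VALUE → return 6.

6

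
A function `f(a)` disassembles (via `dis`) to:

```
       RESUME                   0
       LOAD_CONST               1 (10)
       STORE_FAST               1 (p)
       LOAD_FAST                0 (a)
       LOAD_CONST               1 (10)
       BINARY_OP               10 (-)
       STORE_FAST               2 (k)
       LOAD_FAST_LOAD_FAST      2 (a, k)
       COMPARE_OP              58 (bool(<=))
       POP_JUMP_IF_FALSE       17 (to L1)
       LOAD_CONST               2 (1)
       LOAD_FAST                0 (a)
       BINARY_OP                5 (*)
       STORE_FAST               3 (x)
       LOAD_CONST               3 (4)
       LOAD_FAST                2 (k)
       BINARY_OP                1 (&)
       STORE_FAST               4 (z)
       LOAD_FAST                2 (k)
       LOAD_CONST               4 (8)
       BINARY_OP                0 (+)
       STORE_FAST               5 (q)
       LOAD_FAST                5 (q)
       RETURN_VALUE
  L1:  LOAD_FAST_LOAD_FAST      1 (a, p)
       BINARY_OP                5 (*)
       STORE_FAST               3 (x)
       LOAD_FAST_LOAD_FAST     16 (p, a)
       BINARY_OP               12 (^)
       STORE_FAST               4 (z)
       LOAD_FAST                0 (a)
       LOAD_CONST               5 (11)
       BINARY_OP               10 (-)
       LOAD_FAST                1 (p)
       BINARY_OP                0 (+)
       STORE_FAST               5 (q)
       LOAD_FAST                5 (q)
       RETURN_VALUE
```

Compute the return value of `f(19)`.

LOAD_CONST → push 10. Stack: [10]
STORE_FAST p → p=10. Stack: []
LOAD_FAST a → push 19. Stack: [19]
LOAD_CONST → push 10. Stack: [19, 10]
BINARY_OP - → 19 - 10 = 9. Stack: [9]
STORE_FAST k → k=9. Stack: []
LOAD_FAST_LOAD_FAST a,k → push 19,9. Stack: [19, 9]
COMPARE_OP bool(<=) → 19 vs 9 = False. Stack: [False]
POP_JUMP_IF_FALSE → pop False; jump. Stack: []
LOAD_FAST_LOAD_FAST a,p → push 19,10. Stack: [19, 10]
BINARY_OP * → 19 * 10 = 190. Stack: [190]
STORE_FAST x → x=190. Stack: []
LOAD_FAST_LOAD_FAST p,a → push 10,19. Stack: [10, 19]
BINARY_OP ^ → 10 ^ 19 = 25. Stack: [25]
STORE_FAST z → z=25. Stack: []
LOAD_FAST a → push 19. Stack: [19]
LOAD_CONST → push 11. Stack: [19, 11]
BINARY_OP - → 19 - 11 = 8. Stack: [8]
LOAD_FAST p → push 10. Stack: [8, 10]
BINARY_OP + → 8 + 10 = 18. Stack: [18]
STORE_FAST q → q=18. Stack: []
LOAD_FAST q → push 18. Stack: [18]
RETURN_VALUE → return 18.

18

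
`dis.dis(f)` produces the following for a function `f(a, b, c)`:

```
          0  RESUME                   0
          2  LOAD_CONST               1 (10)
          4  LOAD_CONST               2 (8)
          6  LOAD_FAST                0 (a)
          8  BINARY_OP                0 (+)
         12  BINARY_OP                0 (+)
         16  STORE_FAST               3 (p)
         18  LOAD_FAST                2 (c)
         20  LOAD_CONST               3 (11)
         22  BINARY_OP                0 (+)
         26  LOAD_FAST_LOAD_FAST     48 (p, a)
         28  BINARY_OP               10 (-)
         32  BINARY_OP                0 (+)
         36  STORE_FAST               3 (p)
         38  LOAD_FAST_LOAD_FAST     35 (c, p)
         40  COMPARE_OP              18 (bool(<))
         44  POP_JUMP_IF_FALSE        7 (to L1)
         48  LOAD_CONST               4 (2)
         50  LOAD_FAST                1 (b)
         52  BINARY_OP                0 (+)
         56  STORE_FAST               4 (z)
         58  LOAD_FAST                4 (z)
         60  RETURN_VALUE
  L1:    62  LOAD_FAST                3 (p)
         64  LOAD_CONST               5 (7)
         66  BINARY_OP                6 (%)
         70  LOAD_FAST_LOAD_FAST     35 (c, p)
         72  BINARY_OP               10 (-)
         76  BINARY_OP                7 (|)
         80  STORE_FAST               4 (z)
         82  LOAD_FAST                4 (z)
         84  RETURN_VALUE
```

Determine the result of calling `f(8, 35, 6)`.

37

LOAD_CONST → push 10. Stack: [10]
LOAD_CONST → push 8. Stack: [10, 8]
LOAD_FAST a → push 8. Stack: [10, 8, 8]
BINARY_OP + → 8 + 8 = 16. Stack: [10, 16]
BINARY_OP + → 10 + 16 = 26. Stack: [26]
STORE_FAST p → p=26. Stack: []
LOAD_FAST c → push 6. Stack: [6]
LOAD_CONST → push 11. Stack: [6, 11]
BINARY_OP + → 6 + 11 = 17. Stack: [17]
LOAD_FAST_LOAD_FAST p,a → push 26,8. Stack: [17, 26, 8]
BINARY_OP - → 26 - 8 = 18. Stack: [17, 18]
BINARY_OP + → 17 + 18 = 35. Stack: [35]
STORE_FAST p → p=35. Stack: []
LOAD_FAST_LOAD_FAST c,p → push 6,35. Stack: [6, 35]
COMPARE_OP bool(<) → 6 vs 35 = True. Stack: [True]
POP_JUMP_IF_FALSE → pop True; no jump. Stack: []
LOAD_CONST → push 2. Stack: [2]
LOAD_FAST b → push 35. Stack: [2, 35]
BINARY_OP + → 2 + 35 = 37. Stack: [37]
STORE_FAST z → z=37. Stack: []
LOAD_FAST z → push 37. Stack: [37]
RETURN_VALUE → return 37.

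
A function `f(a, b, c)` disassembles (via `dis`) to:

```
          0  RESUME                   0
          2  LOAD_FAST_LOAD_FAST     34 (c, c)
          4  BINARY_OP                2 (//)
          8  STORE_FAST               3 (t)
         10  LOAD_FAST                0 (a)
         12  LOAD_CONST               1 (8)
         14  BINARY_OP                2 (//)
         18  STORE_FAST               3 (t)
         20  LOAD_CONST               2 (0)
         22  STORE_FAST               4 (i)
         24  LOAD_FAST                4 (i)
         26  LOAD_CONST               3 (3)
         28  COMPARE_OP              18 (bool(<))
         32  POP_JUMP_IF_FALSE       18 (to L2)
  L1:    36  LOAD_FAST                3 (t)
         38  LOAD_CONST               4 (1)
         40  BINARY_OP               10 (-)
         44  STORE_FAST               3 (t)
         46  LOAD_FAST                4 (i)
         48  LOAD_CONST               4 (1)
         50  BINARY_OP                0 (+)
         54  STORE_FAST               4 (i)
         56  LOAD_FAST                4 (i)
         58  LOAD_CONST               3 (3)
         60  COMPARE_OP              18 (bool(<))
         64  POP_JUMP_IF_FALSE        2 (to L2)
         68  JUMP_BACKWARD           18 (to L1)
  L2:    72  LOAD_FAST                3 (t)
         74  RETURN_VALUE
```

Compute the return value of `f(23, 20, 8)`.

LOAD_FAST_LOAD_FAST c,c → push 8,8. Stack: [8, 8]
BINARY_OP // → 8 // 8 = 1. Stack: [1]
STORE_FAST t → t=1. Stack: []
LOAD_FAST a → push 23. Stack: [23]
LOAD_CONST → push 8. Stack: [23, 8]
BINARY_OP // → 23 // 8 = 2. Stack: [2]
STORE_FAST t → t=2. Stack: []
LOAD_CONST → push 0. Stack: [0]
STORE_FAST i → i=0. Stack: []
LOAD_FAST i → push 0. Stack: [0]
LOAD_CONST → push 3. Stack: [0, 3]
COMPARE_OP bool(<) → 0 vs 3 = True. Stack: [True]
POP_JUMP_IF_FALSE → pop True; no jump. Stack: []
LOAD_FAST t → push 2. Stack: [2]
LOAD_CONST → push 1. Stack: [2, 1]
BINARY_OP - → 2 - 1 = 1. Stack: [1]
STORE_FAST t → t=1. Stack: []
LOAD_FAST i → push 0. Stack: [0]
LOAD_CONST → push 1. Stack: [0, 1]
BINARY_OP + → 0 + 1 = 1. Stack: [1]
STORE_FAST i → i=1. Stack: []
LOAD_FAST i → push 1. Stack: [1]
LOAD_CONST → push 3. Stack: [1, 3]
COMPARE_OP bool(<) → 1 vs 3 = True. Stack: [True]
POP_JUMP_IF_FALSE → pop True; no jump. Stack: []
LOAD_FAST t → push 1. Stack: [1]
LOAD_CONST → push 1. Stack: [1, 1]
BINARY_OP - → 1 - 1 = 0. Stack: [0]
STORE_FAST t → t=0. Stack: []
LOAD_FAST i → push 1. Stack: [1]
LOAD_CONST → push 1. Stack: [1, 1]
BINARY_OP + → 1 + 1 = 2. Stack: [2]
STORE_FAST i → i=2. Stack: []
LOAD_FAST i → push 2. Stack: [2]
LOAD_CONST → push 3. Stack: [2, 3]
COMPARE_OP bool(<) → 2 vs 3 = True. Stack: [True]
POP_JUMP_IF_FALSE → pop True; no jump. Stack: []
LOAD_FAST t → push 0. Stack: [0]
LOAD_CONST → push 1. Stack: [0, 1]
BINARY_OP - → 0 - 1 = -1. Stack: [-1]
STORE_FAST t → t=-1. Stack: []
LOAD_FAST i → push 2. Stack: [2]
LOAD_CONST → push 1. Stack: [2, 1]
BINARY_OP + → 2 + 1 = 3. Stack: [3]
STORE_FAST i → i=3. Stack: []
LOAD_FAST i → push 3. Stack: [3]
LOAD_CONST → push 3. Stack: [3, 3]
COMPARE_OP bool(<) → 3 vs 3 = False. Stack: [False]
POP_JUMP_IF_FALSE → pop False; jump. Stack: []
LOAD_FAST t → push -1. Stack: [-1]
RETURN_VALUE → return -1.

-1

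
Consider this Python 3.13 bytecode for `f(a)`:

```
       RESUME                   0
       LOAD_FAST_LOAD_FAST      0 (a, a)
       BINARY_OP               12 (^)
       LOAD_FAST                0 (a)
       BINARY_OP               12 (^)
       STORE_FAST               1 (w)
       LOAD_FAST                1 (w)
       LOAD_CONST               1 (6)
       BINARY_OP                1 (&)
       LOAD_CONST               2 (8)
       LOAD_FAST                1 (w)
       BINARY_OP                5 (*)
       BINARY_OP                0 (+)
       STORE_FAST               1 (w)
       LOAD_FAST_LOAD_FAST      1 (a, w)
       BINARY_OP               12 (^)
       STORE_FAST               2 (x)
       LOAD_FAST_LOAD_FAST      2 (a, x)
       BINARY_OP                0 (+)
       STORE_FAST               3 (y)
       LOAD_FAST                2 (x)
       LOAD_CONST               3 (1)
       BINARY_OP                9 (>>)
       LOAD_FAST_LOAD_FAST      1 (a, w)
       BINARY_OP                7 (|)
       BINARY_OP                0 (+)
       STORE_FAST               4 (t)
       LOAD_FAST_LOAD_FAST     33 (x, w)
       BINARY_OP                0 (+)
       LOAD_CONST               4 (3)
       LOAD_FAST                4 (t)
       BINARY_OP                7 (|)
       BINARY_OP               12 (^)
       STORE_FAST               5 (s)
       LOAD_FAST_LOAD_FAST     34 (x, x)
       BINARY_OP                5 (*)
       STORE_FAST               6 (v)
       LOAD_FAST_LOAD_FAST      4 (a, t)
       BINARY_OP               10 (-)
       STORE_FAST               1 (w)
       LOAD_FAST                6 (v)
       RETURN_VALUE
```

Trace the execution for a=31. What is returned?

50625

LOAD_FAST_LOAD_FAST a,a → push 31,31. Stack: [31, 31]
BINARY_OP ^ → 31 ^ 31 = 0. Stack: [0]
LOAD_FAST a → push 31. Stack: [0, 31]
BINARY_OP ^ → 0 ^ 31 = 31. Stack: [31]
STORE_FAST w → w=31. Stack: []
LOAD_FAST w → push 31. Stack: [31]
LOAD_CONST → push 6. Stack: [31, 6]
BINARY_OP & → 31 & 6 = 6. Stack: [6]
LOAD_CONST → push 8. Stack: [6, 8]
LOAD_FAST w → push 31. Stack: [6, 8, 31]
BINARY_OP * → 8 * 31 = 248. Stack: [6, 248]
BINARY_OP + → 6 + 248 = 254. Stack: [254]
STORE_FAST w → w=254. Stack: []
LOAD_FAST_LOAD_FAST a,w → push 31,254. Stack: [31, 254]
BINARY_OP ^ → 31 ^ 254 = 225. Stack: [225]
STORE_FAST x → x=225. Stack: []
LOAD_FAST_LOAD_FAST a,x → push 31,225. Stack: [31, 225]
BINARY_OP + → 31 + 225 = 256. Stack: [256]
STORE_FAST y → y=256. Stack: []
LOAD_FAST x → push 225. Stack: [225]
LOAD_CONST → push 1. Stack: [225, 1]
BINARY_OP >> → 225 >> 1 = 112. Stack: [112]
LOAD_FAST_LOAD_FAST a,w → push 31,254. Stack: [112, 31, 254]
BINARY_OP | → 31 | 254 = 255. Stack: [112, 255]
BINARY_OP + → 112 + 255 = 367. Stack: [367]
STORE_FAST t → t=367. Stack: []
LOAD_FAST_LOAD_FAST x,w → push 225,254. Stack: [225, 254]
BINARY_OP + → 225 + 254 = 479. Stack: [479]
LOAD_CONST → push 3. Stack: [479, 3]
LOAD_FAST t → push 367. Stack: [479, 3, 367]
BINARY_OP | → 3 | 367 = 367. Stack: [479, 367]
BINARY_OP ^ → 479 ^ 367 = 176. Stack: [176]
STORE_FAST s → s=176. Stack: []
LOAD_FAST_LOAD_FAST x,x → push 225,225. Stack: [225, 225]
BINARY_OP * → 225 * 225 = 50625. Stack: [50625]
STORE_FAST v → v=50625. Stack: []
LOAD_FAST_LOAD_FAST a,t → push 31,367. Stack: [31, 367]
BINARY_OP - → 31 - 367 = -336. Stack: [-336]
STORE_FAST w → w=-336. Stack: []
LOAD_FAST v → push 50625. Stack: [50625]
RETURN_VALUE → return 50625.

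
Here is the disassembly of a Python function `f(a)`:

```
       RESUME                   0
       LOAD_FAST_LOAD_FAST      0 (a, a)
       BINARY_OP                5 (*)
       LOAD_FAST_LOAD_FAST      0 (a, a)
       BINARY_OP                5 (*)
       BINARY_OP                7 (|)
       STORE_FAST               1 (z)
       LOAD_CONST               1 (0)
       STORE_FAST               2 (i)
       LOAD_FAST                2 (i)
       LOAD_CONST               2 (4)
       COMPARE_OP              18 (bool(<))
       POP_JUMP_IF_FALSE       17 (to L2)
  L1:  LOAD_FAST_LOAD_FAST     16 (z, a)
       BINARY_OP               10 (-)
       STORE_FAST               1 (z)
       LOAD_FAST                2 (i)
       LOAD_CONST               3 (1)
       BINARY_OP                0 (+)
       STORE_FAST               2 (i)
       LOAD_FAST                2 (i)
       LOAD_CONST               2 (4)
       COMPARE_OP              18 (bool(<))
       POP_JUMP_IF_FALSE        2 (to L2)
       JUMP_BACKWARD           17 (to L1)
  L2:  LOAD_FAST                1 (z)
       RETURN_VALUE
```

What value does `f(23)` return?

LOAD_FAST_LOAD_FAST a,a → push 23,23. Stack: [23, 23]
BINARY_OP * → 23 * 23 = 529. Stack: [529]
LOAD_FAST_LOAD_FAST a,a → push 23,23. Stack: [529, 23, 23]
BINARY_OP * → 23 * 23 = 529. Stack: [529, 529]
BINARY_OP | → 529 | 529 = 529. Stack: [529]
STORE_FAST z → z=529. Stack: []
LOAD_CONST → push 0. Stack: [0]
STORE_FAST i → i=0. Stack: []
LOAD_FAST i → push 0. Stack: [0]
LOAD_CONST → push 4. Stack: [0, 4]
COMPARE_OP bool(<) → 0 vs 4 = True. Stack: [True]
POP_JUMP_IF_FALSE → pop True; no jump. Stack: []
LOAD_FAST_LOAD_FAST z,a → push 529,23. Stack: [529, 23]
BINARY_OP - → 529 - 23 = 506. Stack: [506]
STORE_FAST z → z=506. Stack: []
LOAD_FAST i → push 0. Stack: [0]
LOAD_CONST → push 1. Stack: [0, 1]
BINARY_OP + → 0 + 1 = 1. Stack: [1]
STORE_FAST i → i=1. Stack: []
LOAD_FAST i → push 1. Stack: [1]
LOAD_CONST → push 4. Stack: [1, 4]
COMPARE_OP bool(<) → 1 vs 4 = True. Stack: [True]
POP_JUMP_IF_FALSE → pop True; no jump. Stack: []
LOAD_FAST_LOAD_FAST z,a → push 506,23. Stack: [506, 23]
BINARY_OP - → 506 - 23 = 483. Stack: [483]
STORE_FAST z → z=483. Stack: []
LOAD_FAST i → push 1. Stack: [1]
LOAD_CONST → push 1. Stack: [1, 1]
BINARY_OP + → 1 + 1 = 2. Stack: [2]
STORE_FAST i → i=2. Stack: []
LOAD_FAST i → push 2. Stack: [2]
LOAD_CONST → push 4. Stack: [2, 4]
COMPARE_OP bool(<) → 2 vs 4 = True. Stack: [True]
POP_JUMP_IF_FALSE → pop True; no jump. Stack: []
LOAD_FAST_LOAD_FAST z,a → push 483,23. Stack: [483, 23]
BINARY_OP - → 483 - 23 = 460. Stack: [460]
STORE_FAST z → z=460. Stack: []
LOAD_FAST i → push 2. Stack: [2]
LOAD_CONST → push 1. Stack: [2, 1]
BINARY_OP + → 2 + 1 = 3. Stack: [3]
STORE_FAST i → i=3. Stack: []
LOAD_FAST i → push 3. Stack: [3]
LOAD_CONST → push 4. Stack: [3, 4]
COMPARE_OP bool(<) → 3 vs 4 = True. Stack: [True]
POP_JUMP_IF_FALSE → pop True; no jump. Stack: []
LOAD_FAST_LOAD_FAST z,a → push 460,23. Stack: [460, 23]
BINARY_OP - → 460 - 23 = 437. Stack: [437]
STORE_FAST z → z=437. Stack: []
LOAD_FAST i → push 3. Stack: [3]
LOAD_CONST → push 1. Stack: [3, 1]
BINARY_OP + → 3 + 1 = 4. Stack: [4]
STORE_FAST i → i=4. Stack: []
LOAD_FAST i → push 4. Stack: [4]
LOAD_CONST → push 4. Stack: [4, 4]
COMPARE_OP bool(<) → 4 vs 4 = False. Stack: [False]
POP_JUMP_IF_FALSE → pop False; jump. Stack: []
LOAD_FAST z → push 437. Stack: [437]
RETURN_VALUE → return 437.

437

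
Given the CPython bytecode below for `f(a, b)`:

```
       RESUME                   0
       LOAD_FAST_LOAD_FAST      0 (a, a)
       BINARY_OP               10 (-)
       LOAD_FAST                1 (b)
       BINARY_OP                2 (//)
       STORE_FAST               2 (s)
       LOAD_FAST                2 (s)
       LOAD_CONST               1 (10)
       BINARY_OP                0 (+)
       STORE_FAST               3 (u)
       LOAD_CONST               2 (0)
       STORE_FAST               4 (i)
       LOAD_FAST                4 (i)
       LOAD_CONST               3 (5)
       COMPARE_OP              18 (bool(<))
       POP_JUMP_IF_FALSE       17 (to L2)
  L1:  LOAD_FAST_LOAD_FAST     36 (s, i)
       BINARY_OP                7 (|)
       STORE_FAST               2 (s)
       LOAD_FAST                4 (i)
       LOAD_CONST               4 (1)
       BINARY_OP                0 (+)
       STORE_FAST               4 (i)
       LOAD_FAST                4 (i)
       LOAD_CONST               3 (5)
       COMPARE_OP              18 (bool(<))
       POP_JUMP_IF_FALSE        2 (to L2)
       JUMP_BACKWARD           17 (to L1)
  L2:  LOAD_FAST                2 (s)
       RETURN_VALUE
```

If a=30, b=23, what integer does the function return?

7

LOAD_FAST_LOAD_FAST a,a → push 30,30
BINARY_OP - → 30 - 30 = 0
LOAD_FAST b → push 23
BINARY_OP // → 0 // 23 = 0
STORE_FAST s → s=0
LOAD_FAST s → push 0
LOAD_CONST → push 10
BINARY_OP + → 0 + 10 = 10
STORE_FAST u → u=10
LOAD_CONST → push 0
STORE_FAST i → i=0
LOAD_FAST i → push 0
LOAD_CONST → push 5
COMPARE_OP bool(<) → 0 vs 5 = True
POP_JUMP_IF_FALSE → pop True; no jump
LOAD_FAST_LOAD_FAST s,i → push 0,0
BINARY_OP | → 0 | 0 = 0
STORE_FAST s → s=0
LOAD_FAST i → push 0
LOAD_CONST → push 1
BINARY_OP + → 0 + 1 = 1
STORE_FAST i → i=1
LOAD_FAST i → push 1
LOAD_CONST → push 5
COMPARE_OP bool(<) → 1 vs 5 = True
POP_JUMP_IF_FALSE → pop True; no jump
LOAD_FAST_LOAD_FAST s,i → push 0,1
BINARY_OP | → 0 | 1 = 1
STORE_FAST s → s=1
LOAD_FAST i → push 1
LOAD_CONST → push 1
BINARY_OP + → 1 + 1 = 2
STORE_FAST i → i=2
LOAD_FAST i → push 2
LOAD_CONST → push 5
COMPARE_OP bool(<) → 2 vs 5 = True
POP_JUMP_IF_FALSE → pop True; no jump
LOAD_FAST_LOAD_FAST s,i → push 1,2
BINARY_OP | → 1 | 2 = 3
STORE_FAST s → s=3
LOAD_FAST i → push 2
LOAD_CONST → push 1
BINARY_OP + → 2 + 1 = 3
STORE_FAST i → i=3
LOAD_FAST i → push 3
LOAD_CONST → push 5
COMPARE_OP bool(<) → 3 vs 5 = True
POP_JUMP_IF_FALSE → pop True; no jump
LOAD_FAST_LOAD_FAST s,i → push 3,3
BINARY_OP | → 3 | 3 = 3
STORE_FAST s → s=3
LOAD_FAST i → push 3
LOAD_CONST → push 1
BINARY_OP + → 3 + 1 = 4
STORE_FAST i → i=4
LOAD_FAST i → push 4
LOAD_CONST → push 5
COMPARE_OP bool(<) → 4 vs 5 = True
POP_JUMP_IF_FALSE → pop True; no jump
LOAD_FAST_LOAD_FAST s,i → push 3,4
BINARY_OP | → 3 | 4 = 7
STORE_FAST s → s=7
LOAD_FAST i → push 4
LOAD_CONST → push 1
BINARY_OP + → 4 + 1 = 5
STORE_FAST i → i=5
LOAD_FAST i → push 5
LOAD_CONST → push 5
COMPARE_OP bool(<) → 5 vs 5 = False
POP_JUMP_IF_FALSE → pop False; jump
LOAD_FAST s → push 7
RETURN_VALUE → return 7.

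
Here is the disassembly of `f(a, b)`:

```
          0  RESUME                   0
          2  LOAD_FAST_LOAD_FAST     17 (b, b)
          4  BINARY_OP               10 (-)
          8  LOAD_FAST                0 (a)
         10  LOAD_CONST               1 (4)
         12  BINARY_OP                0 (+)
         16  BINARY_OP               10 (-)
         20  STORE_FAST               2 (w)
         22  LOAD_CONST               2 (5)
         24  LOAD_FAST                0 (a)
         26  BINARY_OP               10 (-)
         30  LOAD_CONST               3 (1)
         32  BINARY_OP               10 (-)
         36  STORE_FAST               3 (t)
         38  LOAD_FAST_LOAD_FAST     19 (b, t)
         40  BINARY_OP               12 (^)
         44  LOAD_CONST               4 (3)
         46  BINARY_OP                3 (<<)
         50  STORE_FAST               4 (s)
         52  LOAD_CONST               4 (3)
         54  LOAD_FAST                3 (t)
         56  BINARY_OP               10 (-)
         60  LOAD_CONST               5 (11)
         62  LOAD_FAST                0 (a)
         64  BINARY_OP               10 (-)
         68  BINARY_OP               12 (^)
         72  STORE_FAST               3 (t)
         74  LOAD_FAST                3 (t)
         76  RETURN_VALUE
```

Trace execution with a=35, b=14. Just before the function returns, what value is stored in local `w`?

-39

LOAD_FAST_LOAD_FAST b,b → push 14,14. Stack: [14, 14]
BINARY_OP - → 14 - 14 = 0. Stack: [0]
LOAD_FAST a → push 35. Stack: [0, 35]
LOAD_CONST → push 4. Stack: [0, 35, 4]
BINARY_OP + → 35 + 4 = 39. Stack: [0, 39]
BINARY_OP - → 0 - 39 = -39. Stack: [-39]
STORE_FAST w → w=-39. Stack: []
LOAD_CONST → push 5. Stack: [5]
LOAD_FAST a → push 35. Stack: [5, 35]
BINARY_OP - → 5 - 35 = -30. Stack: [-30]
LOAD_CONST → push 1. Stack: [-30, 1]
BINARY_OP - → -30 - 1 = -31. Stack: [-31]
STORE_FAST t → t=-31. Stack: []
LOAD_FAST_LOAD_FAST b,t → push 14,-31. Stack: [14, -31]
BINARY_OP ^ → 14 ^ -31 = -17. Stack: [-17]
LOAD_CONST → push 3. Stack: [-17, 3]
BINARY_OP << → -17 << 3 = -136. Stack: [-136]
STORE_FAST s → s=-136. Stack: []
LOAD_CONST → push 3. Stack: [3]
LOAD_FAST t → push -31. Stack: [3, -31]
BINARY_OP - → 3 - -31 = 34. Stack: [34]
LOAD_CONST → push 11. Stack: [34, 11]
LOAD_FAST a → push 35. Stack: [34, 11, 35]
BINARY_OP - → 11 - 35 = -24. Stack: [34, -24]
BINARY_OP ^ → 34 ^ -24 = -54. Stack: [-54]
STORE_FAST t → t=-54. Stack: []
LOAD_FAST t → push -54. Stack: [-54]
RETURN_VALUE → return -54.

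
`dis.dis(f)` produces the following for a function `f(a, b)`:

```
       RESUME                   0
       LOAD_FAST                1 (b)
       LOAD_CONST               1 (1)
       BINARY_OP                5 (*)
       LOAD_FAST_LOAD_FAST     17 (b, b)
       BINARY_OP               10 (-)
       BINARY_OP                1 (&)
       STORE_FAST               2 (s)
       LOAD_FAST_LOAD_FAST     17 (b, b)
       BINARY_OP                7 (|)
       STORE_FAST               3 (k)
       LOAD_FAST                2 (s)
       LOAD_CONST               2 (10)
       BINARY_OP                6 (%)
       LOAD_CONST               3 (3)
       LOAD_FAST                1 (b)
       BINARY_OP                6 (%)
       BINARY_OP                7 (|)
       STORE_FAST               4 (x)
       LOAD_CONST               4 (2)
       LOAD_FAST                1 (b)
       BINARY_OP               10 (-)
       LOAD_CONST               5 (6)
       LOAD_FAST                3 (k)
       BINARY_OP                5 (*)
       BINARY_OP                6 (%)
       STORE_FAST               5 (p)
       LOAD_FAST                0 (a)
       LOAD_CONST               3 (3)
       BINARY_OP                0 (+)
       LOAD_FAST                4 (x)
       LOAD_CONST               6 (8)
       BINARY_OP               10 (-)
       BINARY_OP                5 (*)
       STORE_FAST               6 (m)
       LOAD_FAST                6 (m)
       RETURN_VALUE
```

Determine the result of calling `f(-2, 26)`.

LOAD_FAST b → push 26. Stack: [26]
LOAD_CONST → push 1. Stack: [26, 1]
BINARY_OP * → 26 * 1 = 26. Stack: [26]
LOAD_FAST_LOAD_FAST b,b → push 26,26. Stack: [26, 26, 26]
BINARY_OP - → 26 - 26 = 0. Stack: [26, 0]
BINARY_OP & → 26 & 0 = 0. Stack: [0]
STORE_FAST s → s=0. Stack: []
LOAD_FAST_LOAD_FAST b,b → push 26,26. Stack: [26, 26]
BINARY_OP | → 26 | 26 = 26. Stack: [26]
STORE_FAST k → k=26. Stack: []
LOAD_FAST s → push 0. Stack: [0]
LOAD_CONST → push 10. Stack: [0, 10]
BINARY_OP % → 0 % 10 = 0. Stack: [0]
LOAD_CONST → push 3. Stack: [0, 3]
LOAD_FAST b → push 26. Stack: [0, 3, 26]
BINARY_OP % → 3 % 26 = 3. Stack: [0, 3]
BINARY_OP | → 0 | 3 = 3. Stack: [3]
STORE_FAST x → x=3. Stack: []
LOAD_CONST → push 2. Stack: [2]
LOAD_FAST b → push 26. Stack: [2, 26]
BINARY_OP - → 2 - 26 = -24. Stack: [-24]
LOAD_CONST → push 6. Stack: [-24, 6]
LOAD_FAST k → push 26. Stack: [-24, 6, 26]
BINARY_OP * → 6 * 26 = 156. Stack: [-24, 156]
BINARY_OP % → -24 % 156 = 132. Stack: [132]
STORE_FAST p → p=132. Stack: []
LOAD_FAST a → push -2. Stack: [-2]
LOAD_CONST → push 3. Stack: [-2, 3]
BINARY_OP + → -2 + 3 = 1. Stack: [1]
LOAD_FAST x → push 3. Stack: [1, 3]
LOAD_CONST → push 8. Stack: [1, 3, 8]
BINARY_OP - → 3 - 8 = -5. Stack: [1, -5]
BINARY_OP * → 1 * -5 = -5. Stack: [-5]
STORE_FAST m → m=-5. Stack: []
LOAD_FAST m → push -5. Stack: [-5]
RETURN_VALUE → return -5.

-5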